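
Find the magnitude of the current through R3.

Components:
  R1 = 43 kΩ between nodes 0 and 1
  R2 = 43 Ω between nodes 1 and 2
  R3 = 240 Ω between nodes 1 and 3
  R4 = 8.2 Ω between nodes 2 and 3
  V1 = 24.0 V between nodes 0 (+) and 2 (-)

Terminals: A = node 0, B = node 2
Nodal analysis, taking node 2 as the 0 V reference.
Source V1 fixes V_0 = 24 V.
KCL at each unknown node (sum of currents leaving = 0; resistances in Ω):
  Node 1: (V_1 - 24)/43000 + (V_1 - 0)/43 + (V_1 - V_3)/240 = 0
  Node 3: (V_3 - V_1)/240 + (V_3 - 0)/8.2 = 0
Collecting terms (coefficients in siemens):
  0.02745·V_1 - 0.004167·V_3 = 0.0005581
  0.1261·V_3 - 0.004167·V_1 = 0
Determinant D = (0.02745)(0.1261) - (-0.004167)(-0.004167) = 0.003444
V_1 = [(0.0005581)(0.1261) - (-0.004167)(0)]/D = 0.02044 V
V_3 = [(0.02745)(0) - (0.0005581)(-0.004167)]/D = 0.0006752 V
I_R3 = (V_1 - V_3)/R3 = (0.02044 - 0.0006752)/240 = 0.00008235 A
|I_R3| = 0.00008235 A

Final answer: |I_R3| = 8.235e-05 A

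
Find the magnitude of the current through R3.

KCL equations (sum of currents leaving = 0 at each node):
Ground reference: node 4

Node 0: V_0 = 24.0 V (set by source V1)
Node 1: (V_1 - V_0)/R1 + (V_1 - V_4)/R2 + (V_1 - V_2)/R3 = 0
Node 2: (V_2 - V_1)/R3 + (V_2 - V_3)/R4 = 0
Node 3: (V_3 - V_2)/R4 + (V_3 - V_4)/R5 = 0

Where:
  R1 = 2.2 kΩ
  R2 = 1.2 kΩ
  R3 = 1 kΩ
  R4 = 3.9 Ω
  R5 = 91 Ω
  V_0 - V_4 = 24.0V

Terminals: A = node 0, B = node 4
Nodal analysis, taking node 4 as the 0 V reference.
Source V1 fixes V_0 = 24 V.
KCL at each unknown node (sum of currents leaving = 0; resistances in Ω):
  Node 1: (V_1 - 24)/2200 + (V_1 - 0)/1200 + (V_1 - V_2)/1000 = 0
  Node 2: (V_2 - V_1)/1000 + (V_2 - V_3)/3.9 = 0
  Node 3: (V_3 - V_2)/3.9 + (V_3 - 0)/91 = 0
Collecting terms (coefficients in siemens):
  0.002288·V_1 - 0.001·V_2 = 0.01091
  0.2574·V_2 - 0.001·V_1 - 0.2564·V_3 = 0
  0.2674·V_3 - 0.2564·V_2 = 0
Solving these 3 simultaneous equations (Gaussian elimination) gives:
  V_1 = 4.956 V, V_2 = 0.4296 V, V_3 = 0.4119 V
I_R3 = (V_1 - V_2)/R3 = (4.956 - 0.4296)/1000 = 0.004526 A
|I_R3| = 0.004526 A

Final answer: |I_R3| = 0.004526 A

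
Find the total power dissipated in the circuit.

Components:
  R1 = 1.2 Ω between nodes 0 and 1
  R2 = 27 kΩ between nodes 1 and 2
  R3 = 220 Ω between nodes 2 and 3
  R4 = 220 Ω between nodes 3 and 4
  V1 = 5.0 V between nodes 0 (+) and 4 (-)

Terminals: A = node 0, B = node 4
Nodal analysis, taking node 4 as the 0 V reference.
Source V1 fixes V_0 = 5 V.
KCL at each unknown node (sum of currents leaving = 0; resistances in Ω):
  Node 1: (V_1 - 5)/1.2 + (V_1 - V_2)/27000 = 0
  Node 2: (V_2 - V_1)/27000 + (V_2 - V_3)/220 = 0
  Node 3: (V_3 - V_2)/220 + (V_3 - 0)/220 = 0
Collecting terms (coefficients in siemens):
  0.8334·V_1 - 0.00003704·V_2 = 4.167
  0.004582·V_2 - 0.00003704·V_1 - 0.004545·V_3 = 0
  0.009091·V_3 - 0.004545·V_2 = 0
Solving these 3 simultaneous equations (Gaussian elimination) gives:
  V_1 = 5 V, V_2 = 0.08017 V, V_3 = 0.04009 V
Power in each resistor, P = (ΔV)²/R:
  P_R1 = (5 - 5)²/1.2 = 0.00000003984 W
  P_R2 = (5 - 0.08017)²/27000 = 0.0008964 W
  P_R3 = (0.08017 - 0.04009)²/220 = 0.000007304 W
  P_R4 = (0.04009 - 0)²/220 = 0.000007304 W
P_total = P_R1 + P_R2 + P_R3 + P_R4 = 0.000911 W

Final answer: 0.000911 W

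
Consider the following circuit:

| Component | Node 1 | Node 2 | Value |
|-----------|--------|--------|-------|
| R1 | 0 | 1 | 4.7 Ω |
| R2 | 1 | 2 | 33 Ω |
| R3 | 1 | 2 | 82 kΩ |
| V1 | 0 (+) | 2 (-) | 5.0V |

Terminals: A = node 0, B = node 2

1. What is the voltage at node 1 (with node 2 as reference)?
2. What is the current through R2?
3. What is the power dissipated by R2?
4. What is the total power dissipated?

Nodal analysis, taking node 2 as the 0 V reference.
Source V1 fixes V_0 = 5 V.
KCL at each unknown node (sum of currents leaving = 0; resistances in Ω):
  Node 1: (V_1 - 5)/4.7 + (V_1 - 0)/33 + (V_1 - 0)/82000 = 0
Collecting terms: 0.2431 × V_1 = 1.064  =>  V_1 = 4.376 V
Part 1:
  Read off the nodal solution: V_1 = 4.376 V
Part 2:
  I_R2 = (V_1 - V_2)/R2 = (4.376 - 0)/33 = 0.1326 A
  Magnitude: I_R2 = 0.1326 A
Part 3:
  I_R2 = (V_1 - V_2)/R2 = (4.376 - 0)/33 = 0.1326 A
  P_R2 = I_R2² × R2 = (0.1326)² × 33 = 0.5804 W
Part 4:
  Power in each resistor, P = (ΔV)²/R:
    P_R1 = (5 - 4.376)²/4.7 = 0.08273 W
    P_R2 = (4.376 - 0)²/33 = 0.5804 W
    P_R3 = (4.376 - 0)²/82000 = 0.0002336 W
  P_total = P_R1 + P_R2 + P_R3 = 0.6634 W

Final answers:
1. V_1 = 4.376 V
2. I_R2 = 0.1326 A
3. P_R2 = 0.5804 W
4. P_total = 0.6634 W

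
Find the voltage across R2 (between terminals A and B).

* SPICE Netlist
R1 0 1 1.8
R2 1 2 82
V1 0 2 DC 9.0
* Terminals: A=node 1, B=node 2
R1 and R2 are in series across V1 (node 0 → node 1 → node 2), and the output A–B is taken across R2, so this is a voltage divider.
Series current: I = V1/(R1 + R2) = 9/(1.8 + 82) = 9/83.8 = 0.1074 A
V_R2 = I × R2 = V1 × R2/(R1 + R2) = 9 × 82/83.8 = 8.807 V

Final answer: 8.807 V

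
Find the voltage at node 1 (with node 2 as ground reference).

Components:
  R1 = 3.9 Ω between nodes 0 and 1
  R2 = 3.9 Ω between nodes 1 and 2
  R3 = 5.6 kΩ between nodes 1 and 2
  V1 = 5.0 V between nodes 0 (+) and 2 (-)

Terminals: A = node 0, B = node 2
Nodal analysis, taking node 2 as the 0 V reference.
Source V1 fixes V_0 = 5 V.
KCL at each unknown node (sum of currents leaving = 0; resistances in Ω):
  Node 1: (V_1 - 5)/3.9 + (V_1 - 0)/3.9 + (V_1 - 0)/5600 = 0
Collecting terms: 0.513 × V_1 = 1.282  =>  V_1 = 2.499 V
The requested potential is V_1 = 2.499 V.

Final answer: V_1 = 2.499 V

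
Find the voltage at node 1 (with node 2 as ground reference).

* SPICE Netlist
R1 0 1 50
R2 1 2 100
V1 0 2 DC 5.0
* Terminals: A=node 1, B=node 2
Nodal analysis, taking node 2 as the 0 V reference.
Source V1 fixes V_0 = 5 V.
KCL at each unknown node (sum of currents leaving = 0; resistances in Ω):
  Node 1: (V_1 - 5)/50 + (V_1 - 0)/100 = 0
Collecting terms: 0.03 × V_1 = 0.1  =>  V_1 = 3.333 V
The requested potential is V_1 = 3.333 V.

Final answer: V_1 = 3.333 V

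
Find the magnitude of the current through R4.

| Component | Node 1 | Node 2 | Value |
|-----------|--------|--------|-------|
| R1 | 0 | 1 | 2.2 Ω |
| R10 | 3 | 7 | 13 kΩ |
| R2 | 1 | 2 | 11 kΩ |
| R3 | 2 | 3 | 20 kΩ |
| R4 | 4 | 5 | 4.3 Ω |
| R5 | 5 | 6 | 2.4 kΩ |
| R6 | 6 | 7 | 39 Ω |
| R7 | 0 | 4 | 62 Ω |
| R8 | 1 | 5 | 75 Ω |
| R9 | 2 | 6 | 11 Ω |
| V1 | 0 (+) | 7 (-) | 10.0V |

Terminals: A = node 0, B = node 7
Nodal analysis, taking node 7 as the 0 V reference.
Source V1 fixes V_0 = 10 V.
KCL at each unknown node (sum of currents leaving = 0; resistances in Ω):
  Node 1: (V_1 - 10)/2.2 + (V_1 - V_2)/11000 + (V_1 - V_5)/75 = 0
  Node 2: (V_2 - V_1)/11000 + (V_2 - V_3)/20000 + (V_2 - V_6)/11 = 0
  Node 3: (V_3 - V_2)/20000 + (V_3 - 0)/13000 = 0
  Node 4: (V_4 - V_5)/4.3 + (V_4 - 10)/62 = 0
  Node 5: (V_5 - V_4)/4.3 + (V_5 - V_6)/2400 + (V_5 - V_1)/75 = 0
  Node 6: (V_6 - V_5)/2400 + (V_6 - 0)/39 + (V_6 - V_2)/11 = 0
Collecting terms (coefficients in siemens):
  0.468·V_1 - 0.00009091·V_2 - 0.01333·V_5 = 4.545
  0.09105·V_2 - 0.00009091·V_1 - 0.00005·V_3 - 0.09091·V_6 = 0
  0.0001269·V_3 - 0.00005·V_2 = 0
  0.2487·V_4 - 0.2326·V_5 = 0.1613
  0.2463·V_5 - 0.01333·V_1 - 0.2326·V_4 - 0.0004167·V_6 = 0
  0.117·V_6 - 0.09091·V_2 - 0.0004167·V_5 = 0
Solving these 6 simultaneous equations (Gaussian elimination) gives:
  V_1 = 9.994 V, V_2 = 0.2012 V, V_3 = 0.07928 V, V_4 = 9.865 V
  V_5 = 9.855 V, V_6 = 0.1915 V
I_R4 = (V_4 - V_5)/R4 = (9.865 - 9.855)/4.3 = 0.00218 A
|I_R4| = 0.00218 A

Final answer: |I_R4| = 0.00218 A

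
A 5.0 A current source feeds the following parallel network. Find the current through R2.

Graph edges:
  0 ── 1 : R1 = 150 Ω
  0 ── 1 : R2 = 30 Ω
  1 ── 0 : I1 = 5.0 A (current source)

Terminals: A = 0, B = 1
All resistors sit directly between nodes 0 and 1, so they are in parallel and share one voltage V; the full source current 5 A splits among them.
1/R_par = 1/150 + 1/30 = 0.04 S  =>  R_par = 25 Ω
V = I × R_par = 5 × 25 = 125 V
I_R2 = V/R2 = 125/30 = 4.167 A

Final answer: 4.167 A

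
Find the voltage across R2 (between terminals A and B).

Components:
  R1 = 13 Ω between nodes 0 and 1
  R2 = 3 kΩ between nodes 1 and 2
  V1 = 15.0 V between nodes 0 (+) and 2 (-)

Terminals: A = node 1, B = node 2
R1 and R2 are in series across V1 (node 0 → node 1 → node 2), and the output A–B is taken across R2, so this is a voltage divider.
Series current: I = V1/(R1 + R2) = 15/(13 + 3000) = 15/3013 = 0.004978 A
V_R2 = I × R2 = V1 × R2/(R1 + R2) = 15 × 3000/3013 = 14.94 V

Final answer: 14.94 V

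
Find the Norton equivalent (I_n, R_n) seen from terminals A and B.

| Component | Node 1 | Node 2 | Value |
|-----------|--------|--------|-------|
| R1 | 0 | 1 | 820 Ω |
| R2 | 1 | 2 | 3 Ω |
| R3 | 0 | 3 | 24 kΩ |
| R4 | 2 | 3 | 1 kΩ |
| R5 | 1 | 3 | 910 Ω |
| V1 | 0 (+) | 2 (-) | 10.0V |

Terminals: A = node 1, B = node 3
Find the Thévenin equivalent first; then I_n = V_th/R_th and R_n = R_th.
Step 1 — V_th is the open-circuit voltage V_A - V_B (nothing connected across the terminals).
Nodal analysis, taking node 2 as the 0 V reference.
Source V1 fixes V_0 = 10 V.
KCL at each unknown node (sum of currents leaving = 0; resistances in Ω):
  Node 1: (V_1 - 10)/820 + (V_1 - 0)/3 + (V_1 - V_3)/910 = 0
  Node 3: (V_3 - 10)/24000 + (V_3 - 0)/1000 + (V_3 - V_1)/910 = 0
Collecting terms (coefficients in siemens):
  0.3357·V_1 - 0.001099·V_3 = 0.0122
  0.002141·V_3 - 0.001099·V_1 = 0.0004167
Determinant D = (0.3357)(0.002141) - (-0.001099)(-0.001099) = 0.0007173
V_1 = [(0.0122)(0.002141) - (-0.001099)(0.0004167)]/D = 0.03703 V
V_3 = [(0.3357)(0.0004167) - (0.0122)(-0.001099)]/D = 0.2137 V
V_th = V_1 - V_3 = 0.03703 - 0.2137 = -0.1766 V
Step 2 — R_th: zero the source — replace V1 by a short circuit (node 2 merges into node 0) — and find the resistance seen between A (node 1) and B (node 3).
Reduce the network between node 1 (A) and node 3 (B) by series/parallel combination:
  Rp1 = R1 ‖ R2 (parallel, both between nodes 0 and 1) = 1/(1/820 + 1/3) = 2.989 Ω
  Rp2 = R3 ‖ R4 (parallel, both between nodes 0 and 3) = 1/(1/24000 + 1/1000) = 960 Ω
  Rs1 = Rp1 + Rp2 (series, joined only at node 0) = 2.989 + 960 = 963 Ω
  Rp3 = R5 ‖ Rs1 (parallel, both between nodes 1 and 3) = 1/(1/910 + 1/963) = 467.9 Ω
R_th = 467.9 Ω
I_n = V_th/R_th = -0.1766/467.9 = -0.0003775 A, and R_n = R_th = 467.9 Ω

Final answer: I_n = -0.0003775 A, R_n = 467.9 Ω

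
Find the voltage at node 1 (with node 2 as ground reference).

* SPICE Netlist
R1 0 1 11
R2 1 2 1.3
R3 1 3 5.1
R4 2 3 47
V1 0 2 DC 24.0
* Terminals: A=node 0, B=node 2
Nodal analysis, taking node 2 as the 0 V reference.
Source V1 fixes V_0 = 24 V.
KCL at each unknown node (sum of currents leaving = 0; resistances in Ω):
  Node 1: (V_1 - 24)/11 + (V_1 - 0)/1.3 + (V_1 - V_3)/5.1 = 0
  Node 3: (V_3 - V_1)/5.1 + (V_3 - 0)/47 = 0
Collecting terms (coefficients in siemens):
  1.056·V_1 - 0.1961·V_3 = 2.182
  0.2174·V_3 - 0.1961·V_1 = 0
Determinant D = (1.056)(0.2174) - (-0.1961)(-0.1961) = 0.1911
V_1 = [(2.182)(0.2174) - (-0.1961)(0)]/D = 2.481 V
V_3 = [(1.056)(0) - (2.182)(-0.1961)]/D = 2.238 V
The requested potential is V_1 = 2.481 V.

Final answer: V_1 = 2.481 V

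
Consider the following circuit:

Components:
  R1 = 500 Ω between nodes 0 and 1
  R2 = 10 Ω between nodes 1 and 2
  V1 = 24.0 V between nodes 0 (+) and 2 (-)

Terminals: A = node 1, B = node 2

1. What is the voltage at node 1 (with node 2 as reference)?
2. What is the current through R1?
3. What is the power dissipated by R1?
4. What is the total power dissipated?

Nodal analysis, taking node 2 as the 0 V reference.
Source V1 fixes V_0 = 24 V.
KCL at each unknown node (sum of currents leaving = 0; resistances in Ω):
  Node 1: (V_1 - 24)/500 + (V_1 - 0)/10 = 0
Collecting terms: 0.102 × V_1 = 0.048  =>  V_1 = 0.4706 V
Part 1:
  Read off the nodal solution: V_1 = 0.4706 V
Part 2:
  I_R1 = (V_0 - V_1)/R1 = (24 - 0.4706)/500 = 0.04706 A
  Magnitude: I_R1 = 0.04706 A
Part 3:
  I_R1 = (V_0 - V_1)/R1 = (24 - 0.4706)/500 = 0.04706 A
  P_R1 = I_R1² × R1 = (0.04706)² × 500 = 1.107 W
Part 4:
  Power in each resistor, P = (ΔV)²/R:
    P_R1 = (24 - 0.4706)²/500 = 1.107 W
    P_R2 = (0.4706 - 0)²/10 = 0.02215 W
  P_total = P_R1 + P_R2 = 1.129 W

Final answers:
1. V_1 = 0.4706 V
2. I_R1 = 0.04706 A
3. P_R1 = 1.107 W
4. P_total = 1.129 W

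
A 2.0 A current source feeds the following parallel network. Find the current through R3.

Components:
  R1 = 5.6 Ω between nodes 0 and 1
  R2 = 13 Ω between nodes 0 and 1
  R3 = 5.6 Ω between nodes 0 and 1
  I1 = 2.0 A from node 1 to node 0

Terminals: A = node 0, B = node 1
All resistors sit directly between nodes 0 and 1, so they are in parallel and share one voltage V; the full source current 2 A splits among them.
1/R_par = 1/5.6 + 1/13 + 1/5.6 = 0.4341 S  =>  R_par = 2.304 Ω
V = I × R_par = 2 × 2.304 = 4.608 V
I_R3 = V/R3 = 4.608/5.6 = 0.8228 A

Final answer: 0.8228 A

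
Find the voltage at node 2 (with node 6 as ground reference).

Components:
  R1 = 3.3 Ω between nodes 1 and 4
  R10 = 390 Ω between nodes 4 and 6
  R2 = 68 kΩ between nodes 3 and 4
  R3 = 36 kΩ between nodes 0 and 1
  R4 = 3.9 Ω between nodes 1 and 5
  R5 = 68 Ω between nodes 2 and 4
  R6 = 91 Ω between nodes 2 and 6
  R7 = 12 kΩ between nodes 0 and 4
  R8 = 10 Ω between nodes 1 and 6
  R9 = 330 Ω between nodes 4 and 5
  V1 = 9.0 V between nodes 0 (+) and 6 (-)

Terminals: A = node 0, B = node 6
Nodal analysis, taking node 6 as the 0 V reference.
Source V1 fixes V_0 = 9 V.
KCL at each unknown node (sum of currents leaving = 0; resistances in Ω):
  Node 1: (V_1 - V_4)/3.3 + (V_1 - 9)/36000 + (V_1 - V_5)/3.9 + (V_1 - 0)/10 = 0
  Node 2: (V_2 - V_4)/68 + (V_2 - 0)/91 = 0
  Node 3: (V_3 - V_4)/68000 = 0
  Node 4: (V_4 - V_1)/3.3 + (V_4 - V_3)/68000 + (V_4 - V_2)/68 + (V_4 - 9)/12000 + (V_4 - V_5)/330 + (V_4 - 0)/390 = 0
  Node 5: (V_5 - V_1)/3.9 + (V_5 - V_4)/330 = 0
Collecting terms (coefficients in siemens):
  0.6595·V_1 - 0.303·V_4 - 0.2564·V_5 = 0.00025
  0.02569·V_2 - 0.01471·V_4 = 0
  0.00001471·V_3 - 0.00001471·V_4 = 0
  0.3234·V_4 - 0.303·V_1 - 0.01471·V_2 - 0.00001471·V_3 - 0.00303·V_5 = 0.00075
  0.2594·V_5 - 0.2564·V_1 - 0.00303·V_4 = 0
Solving these 5 simultaneous equations (Gaussian elimination) gives:
  V_1 = 0.009003 V, V_2 = 0.006369 V, V_3 = 0.01113 V, V_4 = 0.01113 V
  V_5 = 0.009028 V
The requested potential is V_2 = 0.006369 V.

Final answer: V_2 = 0.006369 V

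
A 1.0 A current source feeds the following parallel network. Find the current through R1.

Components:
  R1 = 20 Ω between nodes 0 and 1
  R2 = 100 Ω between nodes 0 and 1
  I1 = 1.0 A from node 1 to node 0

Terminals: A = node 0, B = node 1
All resistors sit directly between nodes 0 and 1, so they are in parallel and share one voltage V; the full source current 1 A splits among them.
1/R_par = 1/20 + 1/100 = 0.06 S  =>  R_par = 16.67 Ω
V = I × R_par = 1 × 16.67 = 16.67 V
I_R1 = V/R1 = 16.67/20 = 0.8333 A

Final answer: 0.8333 A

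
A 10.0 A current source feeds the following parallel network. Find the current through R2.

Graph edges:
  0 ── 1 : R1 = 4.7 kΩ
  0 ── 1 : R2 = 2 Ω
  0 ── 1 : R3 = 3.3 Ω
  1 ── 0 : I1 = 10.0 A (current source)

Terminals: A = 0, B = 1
All resistors sit directly between nodes 0 and 1, so they are in parallel and share one voltage V; the full source current 10 A splits among them.
1/R_par = 1/4700 + 1/2 + 1/3.3 = 0.8032 S  =>  R_par = 1.245 Ω
V = I × R_par = 10 × 1.245 = 12.45 V
I_R2 = V/R2 = 12.45/2 = 6.225 A

Final answer: 6.225 A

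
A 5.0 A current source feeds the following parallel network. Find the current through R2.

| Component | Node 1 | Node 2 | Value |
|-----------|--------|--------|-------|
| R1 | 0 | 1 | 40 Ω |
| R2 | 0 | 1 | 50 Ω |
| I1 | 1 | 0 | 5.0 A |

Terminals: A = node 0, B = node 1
All resistors sit directly between nodes 0 and 1, so they are in parallel and share one voltage V; the full source current 5 A splits among them.
1/R_par = 1/40 + 1/50 = 0.045 S  =>  R_par = 22.22 Ω
V = I × R_par = 5 × 22.22 = 111.1 V
I_R2 = V/R2 = 111.1/50 = 2.222 A

Final answer: 2.222 A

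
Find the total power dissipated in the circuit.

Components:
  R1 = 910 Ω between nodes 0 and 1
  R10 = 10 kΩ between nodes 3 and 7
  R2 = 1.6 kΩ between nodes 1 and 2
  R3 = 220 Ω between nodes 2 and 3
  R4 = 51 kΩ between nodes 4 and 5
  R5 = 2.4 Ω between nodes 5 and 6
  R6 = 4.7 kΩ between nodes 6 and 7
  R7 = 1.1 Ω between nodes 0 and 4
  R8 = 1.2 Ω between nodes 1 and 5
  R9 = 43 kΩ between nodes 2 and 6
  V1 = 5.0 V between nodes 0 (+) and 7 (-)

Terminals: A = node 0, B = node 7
Nodal analysis, taking node 7 as the 0 V reference.
Source V1 fixes V_0 = 5 V.
KCL at each unknown node (sum of currents leaving = 0; resistances in Ω):
  Node 1: (V_1 - 5)/910 + (V_1 - V_2)/1600 + (V_1 - V_5)/1.2 = 0
  Node 2: (V_2 - V_1)/1600 + (V_2 - V_3)/220 + (V_2 - V_6)/43000 = 0
  Node 3: (V_3 - V_2)/220 + (V_3 - 0)/10000 = 0
  Node 4: (V_4 - V_5)/51000 + (V_4 - 5)/1.1 = 0
  Node 5: (V_5 - V_4)/51000 + (V_5 - V_6)/2.4 + (V_5 - V_1)/1.2 = 0
  Node 6: (V_6 - V_5)/2.4 + (V_6 - 0)/4700 + (V_6 - V_2)/43000 = 0
Collecting terms (coefficients in siemens):
  0.8351·V_1 - 0.000625·V_2 - 0.8333·V_5 = 0.005495
  0.005194·V_2 - 0.000625·V_1 - 0.004545·V_3 - 0.00002326·V_6 = 0
  0.004645·V_3 - 0.004545·V_2 = 0
  0.9091·V_4 - 0.00001961·V_5 = 4.545
  1.25·V_5 - 0.8333·V_1 - 0.00001961·V_4 - 0.4167·V_6 = 0
  0.4169·V_6 - 0.00002326·V_2 - 0.4167·V_5 = 0
Solving these 6 simultaneous equations (Gaussian elimination) gives:
  V_1 = 3.949 V, V_2 = 3.431 V, V_3 = 3.357 V, V_4 = 5 V
  V_5 = 3.948 V, V_6 = 3.946 V
Power in each resistor, P = (ΔV)²/R:
  P_R1 = (5 - 3.949)²/910 = 0.001213 W
  P_R2 = (3.949 - 3.431)²/1600 = 0.0001677 W
  P_R3 = (3.431 - 3.357)²/220 = 0.0000248 W
  P_R4 = (5 - 3.948)²/51000 = 0.00002169 W
  P_R5 = (3.948 - 3.946)²/2.4 = 0.00000174 W
  P_R6 = (3.946 - 0)²/4700 = 0.003313 W
  P_R7 = (5 - 5)²/1.1 = 0.0000000004678 W
  P_R8 = (3.949 - 3.948)²/1.2 = 0.0000008286 W
  P_R9 = (3.431 - 3.946)²/43000 = 0.000006167 W
  P_R10 = (3.357 - 0)²/10000 = 0.001127 W
P_total = P_R1 + P_R2 + P_R3 + P_R4 + P_R5 + P_R6 + P_R7 + P_R8 + P_R9 + P_R10 = 0.005877 W

Final answer: 0.005877 W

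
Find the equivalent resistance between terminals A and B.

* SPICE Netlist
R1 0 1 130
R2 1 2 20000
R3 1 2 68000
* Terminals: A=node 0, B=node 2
Reduce the network between node 0 (A) and node 2 (B) by series/parallel combination:
  Rp1 = R2 ‖ R3 (parallel, both between nodes 1 and 2) = 1/(1/20000 + 1/68000) = 15450 Ω
  Rs1 = R1 + Rp1 (series, joined only at node 1) = 130 + 15450 = 15580 Ω
R_eq = 15.58 kΩ

Final answer: 15.58 kΩ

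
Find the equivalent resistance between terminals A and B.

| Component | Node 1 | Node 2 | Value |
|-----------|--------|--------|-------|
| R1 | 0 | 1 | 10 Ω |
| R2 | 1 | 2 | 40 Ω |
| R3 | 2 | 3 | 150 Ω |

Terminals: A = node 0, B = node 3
Reduce the network between node 0 (A) and node 3 (B) by series/parallel combination:
  Rs1 = R1 + R2 (series, joined only at node 1) = 10 + 40 = 50 Ω
  Rs2 = R3 + Rs1 (series, joined only at node 2) = 150 + 50 = 200 Ω
R_eq = 200 Ω

Final answer: 200 Ω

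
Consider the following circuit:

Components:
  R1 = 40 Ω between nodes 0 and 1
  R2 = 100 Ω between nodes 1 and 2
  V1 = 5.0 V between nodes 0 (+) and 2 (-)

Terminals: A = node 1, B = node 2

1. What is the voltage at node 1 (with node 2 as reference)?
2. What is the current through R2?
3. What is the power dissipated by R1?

Nodal analysis, taking node 2 as the 0 V reference.
Source V1 fixes V_0 = 5 V.
KCL at each unknown node (sum of currents leaving = 0; resistances in Ω):
  Node 1: (V_1 - 5)/40 + (V_1 - 0)/100 = 0
Collecting terms: 0.035 × V_1 = 0.125  =>  V_1 = 3.571 V
Part 1:
  Read off the nodal solution: V_1 = 3.571 V
Part 2:
  I_R2 = (V_1 - V_2)/R2 = (3.571 - 0)/100 = 0.03571 A
  Magnitude: I_R2 = 0.03571 A
Part 3:
  I_R1 = (V_0 - V_1)/R1 = (5 - 3.571)/40 = 0.03571 A
  P_R1 = I_R1² × R1 = (0.03571)² × 40 = 0.05102 W

Final answers:
1. V_1 = 3.571 V
2. I_R2 = 0.03571 A
3. P_R1 = 0.05102 W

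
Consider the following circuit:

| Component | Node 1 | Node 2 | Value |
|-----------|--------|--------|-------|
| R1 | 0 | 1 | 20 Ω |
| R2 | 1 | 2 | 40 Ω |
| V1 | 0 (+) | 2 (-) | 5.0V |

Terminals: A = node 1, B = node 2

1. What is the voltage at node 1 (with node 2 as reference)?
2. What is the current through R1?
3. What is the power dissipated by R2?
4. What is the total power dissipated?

Nodal analysis, taking node 2 as the 0 V reference.
Source V1 fixes V_0 = 5 V.
KCL at each unknown node (sum of currents leaving = 0; resistances in Ω):
  Node 1: (V_1 - 5)/20 + (V_1 - 0)/40 = 0
Collecting terms: 0.075 × V_1 = 0.25  =>  V_1 = 3.333 V
Part 1:
  Read off the nodal solution: V_1 = 3.333 V
Part 2:
  I_R1 = (V_0 - V_1)/R1 = (5 - 3.333)/20 = 0.08333 A
  Magnitude: I_R1 = 0.08333 A
Part 3:
  I_R2 = (V_1 - V_2)/R2 = (3.333 - 0)/40 = 0.08333 A
  P_R2 = I_R2² × R2 = (0.08333)² × 40 = 0.2778 W
Part 4:
  Power in each resistor, P = (ΔV)²/R:
    P_R1 = (5 - 3.333)²/20 = 0.1389 W
    P_R2 = (3.333 - 0)²/40 = 0.2778 W
  P_total = P_R1 + P_R2 = 0.4167 W

Final answers:
1. V_1 = 3.333 V
2. I_R1 = 0.08333 A
3. P_R2 = 0.2778 W
4. P_total = 0.4167 W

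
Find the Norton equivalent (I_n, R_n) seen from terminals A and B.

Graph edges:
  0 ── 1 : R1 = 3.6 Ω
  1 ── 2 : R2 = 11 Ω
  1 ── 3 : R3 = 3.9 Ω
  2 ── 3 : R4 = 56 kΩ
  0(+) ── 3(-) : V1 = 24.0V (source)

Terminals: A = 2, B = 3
Find the Thévenin equivalent first; then I_n = V_th/R_th and R_n = R_th.
Step 1 — V_th is the open-circuit voltage V_A - V_B (nothing connected across the terminals).
Nodal analysis, taking node 3 as the 0 V reference.
Source V1 fixes V_0 = 24 V.
KCL at each unknown node (sum of currents leaving = 0; resistances in Ω):
  Node 1: (V_1 - 24)/3.6 + (V_1 - V_2)/11 + (V_1 - 0)/3.9 = 0
  Node 2: (V_2 - V_1)/11 + (V_2 - 0)/56000 = 0
Collecting terms (coefficients in siemens):
  0.6251·V_1 - 0.09091·V_2 = 6.667
  0.09093·V_2 - 0.09091·V_1 = 0
Determinant D = (0.6251)(0.09093) - (-0.09091)(-0.09091) = 0.04857
V_1 = [(6.667)(0.09093) - (-0.09091)(0)]/D = 12.48 V
V_2 = [(0.6251)(0) - (6.667)(-0.09091)]/D = 12.48 V
V_th = V_2 - V_3 = 12.48 - 0 = 12.48 V
Step 2 — R_th: zero the source — replace V1 by a short circuit (node 3 merges into node 0) — and find the resistance seen between A (node 2) and B (node 0).
Reduce the network between node 2 (A) and node 0 (B) by series/parallel combination:
  Rp1 = R1 ‖ R3 (parallel, both between nodes 0 and 1) = 1/(1/3.6 + 1/3.9) = 1.872 Ω
  Rs1 = R2 + Rp1 (series, joined only at node 1) = 11 + 1.872 = 12.87 Ω
  Rp2 = R4 ‖ Rs1 (parallel, both between nodes 0 and 2) = 1/(1/56000 + 1/12.87) = 12.87 Ω
R_th = 12.87 Ω
I_n = V_th/R_th = 12.48/12.87 = 0.9695 A, and R_n = R_th = 12.87 Ω

Final answer: I_n = 0.9695 A, R_n = 12.87 Ω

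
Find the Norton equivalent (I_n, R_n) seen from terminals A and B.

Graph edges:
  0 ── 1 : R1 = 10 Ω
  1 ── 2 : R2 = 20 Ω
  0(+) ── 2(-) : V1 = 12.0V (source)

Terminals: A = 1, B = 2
Find the Thévenin equivalent first; then I_n = V_th/R_th and R_n = R_th.
Step 1 — V_th is the open-circuit voltage V_A - V_B (nothing connected across the terminals).
Nodal analysis, taking node 2 as the 0 V reference.
Source V1 fixes V_0 = 12 V.
KCL at each unknown node (sum of currents leaving = 0; resistances in Ω):
  Node 1: (V_1 - 12)/10 + (V_1 - 0)/20 = 0
Collecting terms: 0.15 × V_1 = 1.2  =>  V_1 = 8 V
V_th = V_1 - V_2 = 8 - 0 = 8 V
Step 2 — R_th: zero the source — replace V1 by a short circuit (node 2 merges into node 0) — and find the resistance seen between A (node 1) and B (node 0).
Reduce the network between node 1 (A) and node 0 (B) by series/parallel combination:
  Rp1 = R1 ‖ R2 (parallel, both between nodes 0 and 1) = 1/(1/10 + 1/20) = 6.667 Ω
R_th = 6.667 Ω
I_n = V_th/R_th = 8/6.667 = 1.2 A, and R_n = R_th = 6.667 Ω

Final answer: I_n = 1.2 A, R_n = 6.667 Ω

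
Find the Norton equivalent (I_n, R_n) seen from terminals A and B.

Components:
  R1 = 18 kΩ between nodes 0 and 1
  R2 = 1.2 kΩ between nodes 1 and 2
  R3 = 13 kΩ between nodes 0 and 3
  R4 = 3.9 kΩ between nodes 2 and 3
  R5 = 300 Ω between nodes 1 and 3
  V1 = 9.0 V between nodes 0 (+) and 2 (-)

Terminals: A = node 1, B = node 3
Find the Thévenin equivalent first; then I_n = V_th/R_th and R_n = R_th.
Step 1 — V_th is the open-circuit voltage V_A - V_B (nothing connected across the terminals).
Nodal analysis, taking node 2 as the 0 V reference.
Source V1 fixes V_0 = 9 V.
KCL at each unknown node (sum of currents leaving = 0; resistances in Ω):
  Node 1: (V_1 - 9)/18000 + (V_1 - 0)/1200 + (V_1 - V_3)/300 = 0
  Node 3: (V_3 - 9)/13000 + (V_3 - 0)/3900 + (V_3 - V_1)/300 = 0
Collecting terms (coefficients in siemens):
  0.004222·V_1 - 0.003333·V_3 = 0.0005
  0.003667·V_3 - 0.003333·V_1 = 0.0006923
Determinant D = (0.004222)(0.003667) - (-0.003333)(-0.003333) = 0.00000437
V_1 = [(0.0005)(0.003667) - (-0.003333)(0.0006923)]/D = 0.9475 V
V_3 = [(0.004222)(0.0006923) - (0.0005)(-0.003333)]/D = 1.05 V
V_th = V_1 - V_3 = 0.9475 - 1.05 = -0.1027 V
Step 2 — R_th: zero the source — replace V1 by a short circuit (node 2 merges into node 0) — and find the resistance seen between A (node 1) and B (node 3).
Reduce the network between node 1 (A) and node 3 (B) by series/parallel combination:
  Rp1 = R1 ‖ R2 (parallel, both between nodes 0 and 1) = 1/(1/18000 + 1/1200) = 1125 Ω
  Rp2 = R3 ‖ R4 (parallel, both between nodes 0 and 3) = 1/(1/13000 + 1/3900) = 3000 Ω
  Rs1 = Rp1 + Rp2 (series, joined only at node 0) = 1125 + 3000 = 4125 Ω
  Rp3 = R5 ‖ Rs1 (parallel, both between nodes 1 and 3) = 1/(1/300 + 1/4125) = 279.7 Ω
R_th = 279.7 Ω
I_n = V_th/R_th = -0.1027/279.7 = -0.0003671 A, and R_n = R_th = 279.7 Ω

Final answer: I_n = -0.0003671 A, R_n = 279.7 Ω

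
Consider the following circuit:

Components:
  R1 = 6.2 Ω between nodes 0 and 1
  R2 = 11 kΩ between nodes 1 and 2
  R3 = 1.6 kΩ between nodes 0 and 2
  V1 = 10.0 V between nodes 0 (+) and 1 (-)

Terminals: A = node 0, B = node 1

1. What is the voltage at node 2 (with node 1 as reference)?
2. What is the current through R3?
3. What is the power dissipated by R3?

Nodal analysis, taking node 1 as the 0 V reference.
Source V1 fixes V_0 = 10 V.
KCL at each unknown node (sum of currents leaving = 0; resistances in Ω):
  Node 2: (V_2 - 0)/11000 + (V_2 - 10)/1600 = 0
Collecting terms: 0.0007159 × V_2 = 0.00625  =>  V_2 = 8.73 V
Part 1:
  Read off the nodal solution: V_2 = 8.73 V
Part 2:
  I_R3 = (V_0 - V_2)/R3 = (10 - 8.73)/1600 = 0.0007937 A
  Magnitude: I_R3 = 0.0007937 A
Part 3:
  I_R3 = (V_0 - V_2)/R3 = (10 - 8.73)/1600 = 0.0007937 A
  P_R3 = I_R3² × R3 = (0.0007937)² × 1600 = 0.001008 W

Final answers:
1. V_2 = 8.73 V
2. I_R3 = 0.0007937 A
3. P_R3 = 0.001008 W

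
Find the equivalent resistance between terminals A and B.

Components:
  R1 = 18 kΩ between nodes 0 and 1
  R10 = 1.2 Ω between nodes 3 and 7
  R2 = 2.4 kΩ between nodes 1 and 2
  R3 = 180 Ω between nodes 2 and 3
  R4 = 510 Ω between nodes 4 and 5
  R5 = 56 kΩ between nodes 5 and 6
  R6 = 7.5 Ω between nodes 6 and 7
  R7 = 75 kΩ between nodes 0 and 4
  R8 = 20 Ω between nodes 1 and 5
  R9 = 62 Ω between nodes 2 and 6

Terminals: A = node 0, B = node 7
The network is not a plain series/parallel combination. Inject a 1 A test current into terminal A (node 0) and return it from terminal B (node 7); then R_eq = V_A / (1 A).
Nodal analysis, taking node 7 as the 0 V reference.
Current source I_test pushes 1 A into node 0 and draws it out of node 7.
KCL at each unknown node (sum of currents leaving = 0; resistances in Ω):
  Node 0: (V_0 - V_1)/18000 + (V_0 - V_4)/75000 - 1 = 0
  Node 1: (V_1 - V_0)/18000 + (V_1 - V_2)/2400 + (V_1 - V_5)/20 = 0
  Node 2: (V_2 - V_1)/2400 + (V_2 - V_3)/180 + (V_2 - V_6)/62 = 0
  Node 3: (V_3 - V_2)/180 + (V_3 - 0)/1.2 = 0
  Node 4: (V_4 - V_0)/75000 + (V_4 - V_5)/510 = 0
  Node 5: (V_5 - V_1)/20 + (V_5 - V_4)/510 + (V_5 - V_6)/56000 = 0
  Node 6: (V_6 - V_2)/62 + (V_6 - V_5)/56000 + (V_6 - 0)/7.5 = 0
Collecting terms (coefficients in siemens):
  0.00006889·V_0 - 0.00005556·V_1 - 0.00001333·V_4 = 1
  0.05047·V_1 - 0.00005556·V_0 - 0.0004167·V_2 - 0.05·V_5 = 0
  0.0221·V_2 - 0.0004167·V_1 - 0.005556·V_3 - 0.01613·V_6 = 0
  0.8389·V_3 - 0.005556·V_2 = 0
  0.001974·V_4 - 0.00001333·V_0 - 0.001961·V_5 = 0
  0.05198·V_5 - 0.05·V_1 - 0.001961·V_4 - 0.00001786·V_6 = 0
  0.1495·V_6 - 0.01613·V_2 - 0.00001786·V_5 = 0
Solving these 7 simultaneous equations (Gaussian elimination) gives:
  V_0 = 16880 V, V_1 = 2348 V, V_2 = 48.36 V, V_3 = 0.3202 V
  V_4 = 2449 V, V_5 = 2351 V, V_6 = 5.499 V
R_eq = V_0 / 1 A = 16880 Ω = 16.88 kΩ

Final answer: 16.88 kΩ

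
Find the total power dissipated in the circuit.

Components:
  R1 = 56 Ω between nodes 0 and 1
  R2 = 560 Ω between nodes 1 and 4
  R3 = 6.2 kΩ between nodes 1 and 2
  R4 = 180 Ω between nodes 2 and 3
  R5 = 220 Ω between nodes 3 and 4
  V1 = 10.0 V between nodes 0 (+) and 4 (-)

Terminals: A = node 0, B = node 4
Nodal analysis, taking node 4 as the 0 V reference.
Source V1 fixes V_0 = 10 V.
KCL at each unknown node (sum of currents leaving = 0; resistances in Ω):
  Node 1: (V_1 - 10)/56 + (V_1 - 0)/560 + (V_1 - V_2)/6200 = 0
  Node 2: (V_2 - V_1)/6200 + (V_2 - V_3)/180 = 0
  Node 3: (V_3 - V_2)/180 + (V_3 - 0)/220 = 0
Collecting terms (coefficients in siemens):
  0.0198·V_1 - 0.0001613·V_2 = 0.1786
  0.005717·V_2 - 0.0001613·V_1 - 0.005556·V_3 = 0
  0.0101·V_3 - 0.005556·V_2 = 0
Solving these 3 simultaneous equations (Gaussian elimination) gives:
  V_1 = 9.021 V, V_2 = 0.5467 V, V_3 = 0.3007 V
Power in each resistor, P = (ΔV)²/R:
  P_R1 = (10 - 9.021)²/56 = 0.0171 W
  P_R2 = (9.021 - 0)²/560 = 0.1453 W
  P_R3 = (9.021 - 0.5467)²/6200 = 0.01158 W
  P_R4 = (0.5467 - 0.3007)²/180 = 0.0003363 W
  P_R5 = (0.3007 - 0)²/220 = 0.000411 W
P_total = P_R1 + P_R2 + P_R3 + P_R4 + P_R5 = 0.1748 W

Final answer: 0.1748 W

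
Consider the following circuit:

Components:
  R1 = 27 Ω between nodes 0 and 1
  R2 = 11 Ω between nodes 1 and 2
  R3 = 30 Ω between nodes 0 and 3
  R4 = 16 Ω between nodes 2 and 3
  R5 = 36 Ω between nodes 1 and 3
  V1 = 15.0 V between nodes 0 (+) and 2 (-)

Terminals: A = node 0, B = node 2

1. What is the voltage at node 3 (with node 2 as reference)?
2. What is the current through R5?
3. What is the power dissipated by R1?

Nodal analysis, taking node 2 as the 0 V reference.
Source V1 fixes V_0 = 15 V.
KCL at each unknown node (sum of currents leaving = 0; resistances in Ω):
  Node 1: (V_1 - 15)/27 + (V_1 - 0)/11 + (V_1 - V_3)/36 = 0
  Node 3: (V_3 - 15)/30 + (V_3 - 0)/16 + (V_3 - V_1)/36 = 0
Collecting terms (coefficients in siemens):
  0.1557·V_1 - 0.02778·V_3 = 0.5556
  0.1236·V_3 - 0.02778·V_1 = 0.5
Determinant D = (0.1557)(0.1236) - (-0.02778)(-0.02778) = 0.01848
V_1 = [(0.5556)(0.1236) - (-0.02778)(0.5)]/D = 4.468 V
V_3 = [(0.1557)(0.5) - (0.5556)(-0.02778)]/D = 5.049 V
Part 1:
  Read off the nodal solution: V_3 = 5.049 V
Part 2:
  I_R5 = (V_1 - V_3)/R5 = (4.468 - 5.049)/36 = -0.01613 A
  Magnitude: I_R5 = 0.01613 A
Part 3:
  I_R1 = (V_0 - V_1)/R1 = (15 - 4.468)/27 = 0.3901 A
  P_R1 = I_R1² × R1 = (0.3901)² × 27 = 4.108 W

Final answers:
1. V_3 = 5.049 V
2. I_R5 = 0.01613 A
3. P_R1 = 4.108 W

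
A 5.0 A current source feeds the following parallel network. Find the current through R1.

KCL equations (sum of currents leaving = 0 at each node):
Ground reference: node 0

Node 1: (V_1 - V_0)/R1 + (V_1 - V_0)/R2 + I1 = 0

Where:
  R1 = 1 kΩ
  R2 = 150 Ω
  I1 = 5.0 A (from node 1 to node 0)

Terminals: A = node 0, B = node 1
All resistors sit directly between nodes 0 and 1, so they are in parallel and share one voltage V; the full source current 5 A splits among them.
1/R_par = 1/1000 + 1/150 = 0.007667 S  =>  R_par = 130.4 Ω
V = I × R_par = 5 × 130.4 = 652.2 V
I_R1 = V/R1 = 652.2/1000 = 0.6522 A

Final answer: 0.6522 A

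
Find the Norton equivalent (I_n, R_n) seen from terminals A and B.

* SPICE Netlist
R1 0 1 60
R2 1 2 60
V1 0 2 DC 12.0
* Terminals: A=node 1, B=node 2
Find the Thévenin equivalent first; then I_n = V_th/R_th and R_n = R_th.
Step 1 — V_th is the open-circuit voltage V_A - V_B (nothing connected across the terminals).
Nodal analysis, taking node 2 as the 0 V reference.
Source V1 fixes V_0 = 12 V.
KCL at each unknown node (sum of currents leaving = 0; resistances in Ω):
  Node 1: (V_1 - 12)/60 + (V_1 - 0)/60 = 0
Collecting terms: 0.03333 × V_1 = 0.2  =>  V_1 = 6 V
V_th = V_1 - V_2 = 6 - 0 = 6 V
Step 2 — R_th: zero the source — replace V1 by a short circuit (node 2 merges into node 0) — and find the resistance seen between A (node 1) and B (node 0).
Reduce the network between node 1 (A) and node 0 (B) by series/parallel combination:
  Rp1 = R1 ‖ R2 (parallel, both between nodes 0 and 1) = 1/(1/60 + 1/60) = 30 Ω
R_th = 30 Ω
I_n = V_th/R_th = 6/30 = 0.2 A, and R_n = R_th = 30 Ω

Final answer: I_n = 0.2 A, R_n = 30 Ω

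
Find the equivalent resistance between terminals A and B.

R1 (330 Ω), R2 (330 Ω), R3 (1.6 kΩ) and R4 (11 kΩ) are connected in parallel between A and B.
Reduce the network between node 0 (A) and node 1 (B) by series/parallel combination:
  Rp1 = R1 ‖ R2 ‖ R3 ‖ R4 (parallel, all between nodes 0 and 1) = 1/(1/330 + 1/330 + 1/1600 + 1/11000) = 147.6 Ω
R_eq = 147.6 Ω

Final answer: 147.6 Ω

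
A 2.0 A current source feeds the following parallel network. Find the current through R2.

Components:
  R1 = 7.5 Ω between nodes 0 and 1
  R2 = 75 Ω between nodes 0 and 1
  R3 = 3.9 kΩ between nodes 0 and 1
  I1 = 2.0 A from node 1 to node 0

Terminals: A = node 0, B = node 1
All resistors sit directly between nodes 0 and 1, so they are in parallel and share one voltage V; the full source current 2 A splits among them.
1/R_par = 1/7.5 + 1/75 + 1/3900 = 0.1469 S  =>  R_par = 6.806 Ω
V = I × R_par = 2 × 6.806 = 13.61 V
I_R2 = V/R2 = 13.61/75 = 0.1815 A

Final answer: 0.1815 A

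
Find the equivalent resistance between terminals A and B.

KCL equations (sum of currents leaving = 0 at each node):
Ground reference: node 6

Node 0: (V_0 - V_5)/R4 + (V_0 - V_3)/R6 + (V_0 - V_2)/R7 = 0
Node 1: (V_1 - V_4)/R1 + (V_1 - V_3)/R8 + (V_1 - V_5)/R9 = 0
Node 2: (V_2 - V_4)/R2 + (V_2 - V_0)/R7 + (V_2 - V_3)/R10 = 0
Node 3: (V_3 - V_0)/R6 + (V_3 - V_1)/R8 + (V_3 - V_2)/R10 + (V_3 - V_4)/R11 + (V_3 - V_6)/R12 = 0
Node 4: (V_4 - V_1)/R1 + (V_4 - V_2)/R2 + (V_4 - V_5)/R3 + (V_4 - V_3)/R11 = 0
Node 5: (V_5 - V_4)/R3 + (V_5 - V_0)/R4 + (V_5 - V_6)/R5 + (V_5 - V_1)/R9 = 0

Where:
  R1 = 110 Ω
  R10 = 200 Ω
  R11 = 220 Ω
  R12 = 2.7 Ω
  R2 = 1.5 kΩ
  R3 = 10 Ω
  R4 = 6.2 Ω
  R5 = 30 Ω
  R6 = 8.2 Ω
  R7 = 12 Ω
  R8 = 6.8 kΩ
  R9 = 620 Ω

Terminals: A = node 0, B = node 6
The network is not a plain series/parallel combination. Inject a 1 A test current into terminal A (node 0) and return it from terminal B (node 6); then R_eq = V_A / (1 A).
Nodal analysis, taking node 6 as the 0 V reference.
Current source I_test pushes 1 A into node 0 and draws it out of node 6.
KCL at each unknown node (sum of currents leaving = 0; resistances in Ω):
  Node 0: (V_0 - V_5)/6.2 + (V_0 - V_3)/8.2 + (V_0 - V_2)/12 - 1 = 0
  Node 1: (V_1 - V_4)/110 + (V_1 - V_3)/6800 + (V_1 - V_5)/620 = 0
  Node 2: (V_2 - V_0)/12 + (V_2 - V_4)/1500 + (V_2 - V_3)/200 = 0
  Node 3: (V_3 - V_0)/8.2 + (V_3 - V_1)/6800 + (V_3 - V_2)/200 + (V_3 - V_4)/220 + (V_3 - 0)/2.7 = 0
  Node 4: (V_4 - V_1)/110 + (V_4 - V_2)/1500 + (V_4 - V_3)/220 + (V_4 - V_5)/10 = 0
  Node 5: (V_5 - V_0)/6.2 + (V_5 - V_1)/620 + (V_5 - V_4)/10 + (V_5 - 0)/30 = 0
Collecting terms (coefficients in siemens):
  0.3666·V_0 - 0.08333·V_2 - 0.122·V_3 - 0.1613·V_5 = 1
  0.01085·V_1 - 0.0001471·V_3 - 0.009091·V_4 - 0.001613·V_5 = 0
  0.089·V_2 - 0.08333·V_0 - 0.005·V_3 - 0.0006667·V_4 = 0
  0.502·V_3 - 0.122·V_0 - 0.0001471·V_1 - 0.005·V_2 - 0.004545·V_4 = 0
  0.1143·V_4 - 0.009091·V_1 - 0.0006667·V_2 - 0.004545·V_3 - 0.1·V_5 = 0
  0.2962·V_5 - 0.1613·V_0 - 0.001613·V_1 - 0.1·V_4 = 0
Solving these 6 simultaneous equations (Gaussian elimination) gives:
  V_0 = 8.1 V, V_1 = 6.393 V, V_2 = 7.75 V, V_3 = 2.105 V
  V_4 = 6.423 V, V_5 = 6.613 V
R_eq = V_0 / 1 A = 8.1 Ω

Final answer: 8.1 Ω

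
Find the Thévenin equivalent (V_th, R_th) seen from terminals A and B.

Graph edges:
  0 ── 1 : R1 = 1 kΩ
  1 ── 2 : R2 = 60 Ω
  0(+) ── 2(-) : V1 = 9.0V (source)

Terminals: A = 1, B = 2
Step 1 — V_th is the open-circuit voltage V_A - V_B (nothing connected across the terminals).
Nodal analysis, taking node 2 as the 0 V reference.
Source V1 fixes V_0 = 9 V.
KCL at each unknown node (sum of currents leaving = 0; resistances in Ω):
  Node 1: (V_1 - 9)/1000 + (V_1 - 0)/60 = 0
Collecting terms: 0.01767 × V_1 = 0.009  =>  V_1 = 0.5094 V
V_th = V_1 - V_2 = 0.5094 - 0 = 0.5094 V
Step 2 — R_th: zero the source — replace V1 by a short circuit (node 2 merges into node 0) — and find the resistance seen between A (node 1) and B (node 0).
Reduce the network between node 1 (A) and node 0 (B) by series/parallel combination:
  Rp1 = R1 ‖ R2 (parallel, both between nodes 0 and 1) = 1/(1/1000 + 1/60) = 56.6 Ω
R_th = 56.6 Ω

Final answer: V_th = 0.5094 V, R_th = 56.6 Ω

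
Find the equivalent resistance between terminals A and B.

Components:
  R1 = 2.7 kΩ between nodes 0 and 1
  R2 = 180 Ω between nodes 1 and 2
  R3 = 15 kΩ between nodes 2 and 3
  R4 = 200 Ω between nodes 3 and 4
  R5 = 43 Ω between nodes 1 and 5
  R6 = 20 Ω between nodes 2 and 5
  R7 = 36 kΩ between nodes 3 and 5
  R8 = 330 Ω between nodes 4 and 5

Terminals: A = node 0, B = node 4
The network is not a plain series/parallel combination. Inject a 1 A test current into terminal A (node 0) and return it from terminal B (node 4); then R_eq = V_A / (1 A).
Nodal analysis, taking node 4 as the 0 V reference.
Current source I_test pushes 1 A into node 0 and draws it out of node 4.
KCL at each unknown node (sum of currents leaving = 0; resistances in Ω):
  Node 0: (V_0 - V_1)/2700 - 1 = 0
  Node 1: (V_1 - V_0)/2700 + (V_1 - V_2)/180 + (V_1 - V_5)/43 = 0
  Node 2: (V_2 - V_1)/180 + (V_2 - V_3)/15000 + (V_2 - V_5)/20 = 0
  Node 3: (V_3 - V_2)/15000 + (V_3 - 0)/200 + (V_3 - V_5)/36000 = 0
  Node 5: (V_5 - V_1)/43 + (V_5 - V_2)/20 + (V_5 - V_3)/36000 + (V_5 - 0)/330 = 0
Collecting terms (coefficients in siemens):
  0.0003704·V_0 - 0.0003704·V_1 = 1
  0.02918·V_1 - 0.0003704·V_0 - 0.005556·V_2 - 0.02326·V_5 = 0
  0.05562·V_2 - 0.005556·V_1 - 0.00006667·V_3 - 0.05·V_5 = 0
  0.005094·V_3 - 0.00006667·V_2 - 0.00002778·V_5 = 0
  0.07631·V_5 - 0.02326·V_1 - 0.05·V_2 - 0.00002778·V_3 = 0
Solving these 5 simultaneous equations (Gaussian elimination) gives:
  V_0 = 3055 V, V_1 = 355.5 V, V_2 = 323.3 V, V_3 = 5.976 V
  V_5 = 320.1 V
R_eq = V_0 / 1 A = 3055 Ω = 3.055 kΩ

Final answer: 3.055 kΩ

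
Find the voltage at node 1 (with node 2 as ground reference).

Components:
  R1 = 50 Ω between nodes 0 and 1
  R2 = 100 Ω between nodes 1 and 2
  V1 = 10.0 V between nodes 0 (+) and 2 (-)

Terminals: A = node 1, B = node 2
Nodal analysis, taking node 2 as the 0 V reference.
Source V1 fixes V_0 = 10 V.
KCL at each unknown node (sum of currents leaving = 0; resistances in Ω):
  Node 1: (V_1 - 10)/50 + (V_1 - 0)/100 = 0
Collecting terms: 0.03 × V_1 = 0.2  =>  V_1 = 6.667 V
The requested potential is V_1 = 6.667 V.

Final answer: V_1 = 6.667 V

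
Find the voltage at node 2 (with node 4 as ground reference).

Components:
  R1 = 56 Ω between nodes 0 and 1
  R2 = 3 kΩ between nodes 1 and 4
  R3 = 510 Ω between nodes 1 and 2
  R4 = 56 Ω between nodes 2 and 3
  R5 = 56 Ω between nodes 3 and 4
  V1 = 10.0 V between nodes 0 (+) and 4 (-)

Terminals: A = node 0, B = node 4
Nodal analysis, taking node 4 as the 0 V reference.
Source V1 fixes V_0 = 10 V.
KCL at each unknown node (sum of currents leaving = 0; resistances in Ω):
  Node 1: (V_1 - 10)/56 + (V_1 - 0)/3000 + (V_1 - V_2)/510 = 0
  Node 2: (V_2 - V_1)/510 + (V_2 - V_3)/56 = 0
  Node 3: (V_3 - V_2)/56 + (V_3 - 0)/56 = 0
Collecting terms (coefficients in siemens):
  0.02015·V_1 - 0.001961·V_2 = 0.1786
  0.01982·V_2 - 0.001961·V_1 - 0.01786·V_3 = 0
  0.03571·V_3 - 0.01786·V_2 = 0
Solving these 3 simultaneous equations (Gaussian elimination) gives:
  V_1 = 9.02 V, V_2 = 1.624 V, V_3 = 0.8121 V
The requested potential is V_2 = 1.624 V.

Final answer: V_2 = 1.624 V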